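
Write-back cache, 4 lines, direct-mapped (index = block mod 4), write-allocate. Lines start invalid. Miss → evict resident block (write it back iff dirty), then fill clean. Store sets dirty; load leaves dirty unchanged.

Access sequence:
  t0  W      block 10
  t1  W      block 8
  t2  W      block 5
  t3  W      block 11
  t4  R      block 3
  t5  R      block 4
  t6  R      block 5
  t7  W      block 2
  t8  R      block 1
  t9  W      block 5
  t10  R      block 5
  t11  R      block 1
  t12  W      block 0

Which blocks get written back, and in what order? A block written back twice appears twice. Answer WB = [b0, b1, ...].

  0 | W B10 → L2 miss [D]
  1 | W B8 → L0 miss [D]
  2 | W B5 → L1 miss [D]
  3 | W B11 → L3 miss [D]
  4 | R B3 → L3 miss wb→B11 [-]
  5 | R B4 → L0 miss wb→B8 [-]
  6 | R B5 → L1 hit [D]
  7 | W B2 → L2 miss wb→B10 [D]
  8 | R B1 → L1 miss wb→B5 [-]
  9 | W B5 → L1 miss [D]
  10 | R B5 → L1 hit [D]
  11 | R B1 → L1 miss wb→B5 [-]
  12 | W B0 → L0 miss [D]

WB = [11, 8, 10, 5, 5]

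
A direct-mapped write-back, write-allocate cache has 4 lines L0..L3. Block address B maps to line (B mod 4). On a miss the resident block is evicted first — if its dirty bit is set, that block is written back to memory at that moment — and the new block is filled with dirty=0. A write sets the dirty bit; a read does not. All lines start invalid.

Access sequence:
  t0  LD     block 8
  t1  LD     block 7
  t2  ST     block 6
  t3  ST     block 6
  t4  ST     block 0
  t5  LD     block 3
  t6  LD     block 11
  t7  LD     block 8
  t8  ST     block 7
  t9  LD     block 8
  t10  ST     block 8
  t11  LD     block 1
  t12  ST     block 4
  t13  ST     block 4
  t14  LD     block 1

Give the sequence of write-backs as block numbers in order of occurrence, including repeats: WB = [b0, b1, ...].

0: R B8 -> L0 miss  d=-]
1: R B7 -> L3 miss  d=-]
2: W B6 -> L2 miss  d=D]
3: W B6 -> L2 hit  d=D]
4: W B0 -> L0 miss  d=D]
5: R B3 -> L3 miss  d=-]
6: R B11 -> L3 miss  d=-]
7: R B8 -> L0 miss wb->B0  d=-]
8: W B7 -> L3 miss  d=D]
9: R B8 -> L0 hit  d=-]
10: W B8 -> L0 hit  d=D]
11: R B1 -> L1 miss  d=-]
12: W B4 -> L0 miss wb->B8  d=D]
13: W B4 -> L0 hit  d=D]
14: R B1 -> L1 hit  d=-]

WB = [0, 8]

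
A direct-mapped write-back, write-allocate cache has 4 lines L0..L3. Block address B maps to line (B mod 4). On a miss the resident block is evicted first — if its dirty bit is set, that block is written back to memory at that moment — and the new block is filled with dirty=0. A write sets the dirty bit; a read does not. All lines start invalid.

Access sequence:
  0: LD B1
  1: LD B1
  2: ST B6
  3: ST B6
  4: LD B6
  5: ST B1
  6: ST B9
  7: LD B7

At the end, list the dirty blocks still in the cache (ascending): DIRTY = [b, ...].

DIRTY = [6, 9]

  0 | R B1 → L1 miss [-]
  1 | R B1 → L1 hit [-]
  2 | W B6 → L2 miss [D]
  3 | W B6 → L2 hit [D]
  4 | R B6 → L2 hit [D]
  5 | W B1 → L1 hit [D]
  6 | W B9 → L1 miss wb→B1 [D]
  7 | R B7 → L3 miss [-]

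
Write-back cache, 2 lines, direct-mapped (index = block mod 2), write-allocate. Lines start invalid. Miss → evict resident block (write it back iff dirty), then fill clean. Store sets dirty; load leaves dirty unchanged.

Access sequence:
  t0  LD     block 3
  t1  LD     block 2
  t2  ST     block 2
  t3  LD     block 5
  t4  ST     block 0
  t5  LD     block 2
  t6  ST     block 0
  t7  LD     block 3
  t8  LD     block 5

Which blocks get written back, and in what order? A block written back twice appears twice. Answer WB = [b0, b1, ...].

  0 | R B3 → L1 miss [-]
  1 | R B2 → L0 miss [-]
  2 | W B2 → L0 hit [D]
  3 | R B5 → L1 miss [-]
  4 | W B0 → L0 miss wb→B2 [D]
  5 | R B2 → L0 miss wb→B0 [-]
  6 | W B0 → L0 miss [D]
  7 | R B3 → L1 miss [-]
  8 | R B5 → L1 miss [-]

WB = [2, 0]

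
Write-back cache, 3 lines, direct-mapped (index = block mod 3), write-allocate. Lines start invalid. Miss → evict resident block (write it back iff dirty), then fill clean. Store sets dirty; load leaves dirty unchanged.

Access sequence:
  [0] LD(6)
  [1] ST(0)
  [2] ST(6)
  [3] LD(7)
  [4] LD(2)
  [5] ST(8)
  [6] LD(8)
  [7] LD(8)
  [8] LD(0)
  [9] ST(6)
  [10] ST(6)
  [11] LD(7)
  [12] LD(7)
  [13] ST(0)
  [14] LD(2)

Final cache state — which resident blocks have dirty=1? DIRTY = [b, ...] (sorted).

  0 | R B6 → L0 miss [-]
  1 | W B0 → L0 miss [D]
  2 | W B6 → L0 miss wb→B0 [D]
  3 | R B7 → L1 miss [-]
  4 | R B2 → L2 miss [-]
  5 | W B8 → L2 miss [D]
  6 | R B8 → L2 hit [D]
  7 | R B8 → L2 hit [D]
  8 | R B0 → L0 miss wb→B6 [-]
  9 | W B6 → L0 miss [D]
  10 | W B6 → L0 hit [D]
  11 | R B7 → L1 hit [-]
  12 | R B7 → L1 hit [-]
  13 | W B0 → L0 miss wb→B6 [D]
  14 | R B2 → L2 miss wb→B8 [-]

DIRTY = [0]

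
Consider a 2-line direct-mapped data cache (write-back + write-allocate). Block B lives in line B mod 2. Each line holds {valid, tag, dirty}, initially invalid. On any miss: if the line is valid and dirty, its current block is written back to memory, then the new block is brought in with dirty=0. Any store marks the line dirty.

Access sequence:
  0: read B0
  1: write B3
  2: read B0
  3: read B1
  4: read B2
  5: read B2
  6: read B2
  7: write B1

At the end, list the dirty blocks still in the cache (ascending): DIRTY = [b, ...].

DIRTY = [1]

0: R B0 → L0 miss [-]
1: W B3 → L1 miss [D]
2: R B0 → L0 hit [-]
3: R B1 → L1 miss wb→B3 [-]
4: R B2 → L0 miss [-]
5: R B2 → L0 hit [-]
6: R B2 → L0 hit [-]
7: W B1 → L1 hit [D]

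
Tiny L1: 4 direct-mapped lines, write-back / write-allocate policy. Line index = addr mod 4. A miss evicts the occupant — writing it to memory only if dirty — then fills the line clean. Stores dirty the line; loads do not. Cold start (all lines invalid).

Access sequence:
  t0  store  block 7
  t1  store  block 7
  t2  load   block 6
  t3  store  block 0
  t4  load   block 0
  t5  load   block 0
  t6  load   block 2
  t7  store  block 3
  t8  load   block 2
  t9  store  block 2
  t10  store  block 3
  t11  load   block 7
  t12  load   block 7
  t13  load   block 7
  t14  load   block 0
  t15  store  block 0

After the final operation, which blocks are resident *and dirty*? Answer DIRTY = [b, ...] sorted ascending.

DIRTY = [0, 2]

  0 | W B7 → L3 miss [D]
  1 | W B7 → L3 hit [D]
  2 | R B6 → L2 miss [-]
  3 | W B0 → L0 miss [D]
  4 | R B0 → L0 hit [D]
  5 | R B0 → L0 hit [D]
  6 | R B2 → L2 miss [-]
  7 | W B3 → L3 miss wb→B7 [D]
  8 | R B2 → L2 hit [-]
  9 | W B2 → L2 hit [D]
  10 | W B3 → L3 hit [D]
  11 | R B7 → L3 miss wb→B3 [-]
  12 | R B7 → L3 hit [-]
  13 | R B7 → L3 hit [-]
  14 | R B0 → L0 hit [D]
  15 | W B0 → L0 hit [D]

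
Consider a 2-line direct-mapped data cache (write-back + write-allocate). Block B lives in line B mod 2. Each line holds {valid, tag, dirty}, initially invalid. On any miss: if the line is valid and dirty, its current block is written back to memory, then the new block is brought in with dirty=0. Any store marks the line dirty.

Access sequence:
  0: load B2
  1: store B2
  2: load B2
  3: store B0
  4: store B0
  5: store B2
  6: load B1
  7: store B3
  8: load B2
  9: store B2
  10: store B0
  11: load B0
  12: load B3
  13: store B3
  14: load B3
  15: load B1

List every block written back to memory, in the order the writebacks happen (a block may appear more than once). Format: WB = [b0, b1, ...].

WB = [2, 0, 2, 3]

0: R B2 -> L0 miss  d=-]
1: W B2 -> L0 hit  d=D]
2: R B2 -> L0 hit  d=D]
3: W B0 -> L0 miss wb->B2  d=D]
4: W B0 -> L0 hit  d=D]
5: W B2 -> L0 miss wb->B0  d=D]
6: R B1 -> L1 miss  d=-]
7: W B3 -> L1 miss  d=D]
8: R B2 -> L0 hit  d=D]
9: W B2 -> L0 hit  d=D]
10: W B0 -> L0 miss wb->B2  d=D]
11: R B0 -> L0 hit  d=D]
12: R B3 -> L1 hit  d=D]
13: W B3 -> L1 hit  d=D]
14: R B3 -> L1 hit  d=D]
15: R B1 -> L1 miss wb->B3  d=-]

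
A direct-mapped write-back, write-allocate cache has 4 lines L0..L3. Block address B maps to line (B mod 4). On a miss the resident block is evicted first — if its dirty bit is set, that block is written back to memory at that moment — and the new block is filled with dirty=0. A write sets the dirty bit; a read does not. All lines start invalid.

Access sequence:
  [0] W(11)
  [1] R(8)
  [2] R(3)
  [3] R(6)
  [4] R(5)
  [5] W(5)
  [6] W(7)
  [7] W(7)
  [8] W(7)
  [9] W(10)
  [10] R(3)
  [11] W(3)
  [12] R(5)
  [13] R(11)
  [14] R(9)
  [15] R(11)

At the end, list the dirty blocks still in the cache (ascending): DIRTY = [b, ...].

  0 | W B11 → L3 miss [D]
  1 | R B8 → L0 miss [-]
  2 | R B3 → L3 miss wb→B11 [-]
  3 | R B6 → L2 miss [-]
  4 | R B5 → L1 miss [-]
  5 | W B5 → L1 hit [D]
  6 | W B7 → L3 miss [D]
  7 | W B7 → L3 hit [D]
  8 | W B7 → L3 hit [D]
  9 | W B10 → L2 miss [D]
  10 | R B3 → L3 miss wb→B7 [-]
  11 | W B3 → L3 hit [D]
  12 | R B5 → L1 hit [D]
  13 | R B11 → L3 miss wb→B3 [-]
  14 | R B9 → L1 miss wb→B5 [-]
  15 | R B11 → L3 hit [-]

DIRTY = [10]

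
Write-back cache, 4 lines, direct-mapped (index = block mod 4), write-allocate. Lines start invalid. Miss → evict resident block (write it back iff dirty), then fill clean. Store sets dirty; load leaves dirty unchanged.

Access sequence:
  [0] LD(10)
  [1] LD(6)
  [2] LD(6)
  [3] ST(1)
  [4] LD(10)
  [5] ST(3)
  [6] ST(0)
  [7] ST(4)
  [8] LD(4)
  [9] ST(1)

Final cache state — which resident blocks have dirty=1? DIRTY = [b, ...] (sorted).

0: R B10 → L2 miss [-]
1: R B6 → L2 miss [-]
2: R B6 → L2 hit [-]
3: W B1 → L1 miss [D]
4: R B10 → L2 miss [-]
5: W B3 → L3 miss [D]
6: W B0 → L0 miss [D]
7: W B4 → L0 miss wb→B0 [D]
8: R B4 → L0 hit [D]
9: W B1 → L1 hit [D]

DIRTY = [1, 3, 4]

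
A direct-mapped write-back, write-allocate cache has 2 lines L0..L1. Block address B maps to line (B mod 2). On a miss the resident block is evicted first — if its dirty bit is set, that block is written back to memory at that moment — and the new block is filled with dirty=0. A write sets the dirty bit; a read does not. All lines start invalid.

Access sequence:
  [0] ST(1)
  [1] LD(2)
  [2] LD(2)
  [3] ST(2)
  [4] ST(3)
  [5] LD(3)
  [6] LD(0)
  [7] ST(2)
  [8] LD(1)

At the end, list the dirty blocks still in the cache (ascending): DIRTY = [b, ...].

DIRTY = [2]

  0 | W B1 → L1 miss [D]
  1 | R B2 → L0 miss [-]
  2 | R B2 → L0 hit [-]
  3 | W B2 → L0 hit [D]
  4 | W B3 → L1 miss wb→B1 [D]
  5 | R B3 → L1 hit [D]
  6 | R B0 → L0 miss wb→B2 [-]
  7 | W B2 → L0 miss [D]
  8 | R B1 → L1 miss wb→B3 [-]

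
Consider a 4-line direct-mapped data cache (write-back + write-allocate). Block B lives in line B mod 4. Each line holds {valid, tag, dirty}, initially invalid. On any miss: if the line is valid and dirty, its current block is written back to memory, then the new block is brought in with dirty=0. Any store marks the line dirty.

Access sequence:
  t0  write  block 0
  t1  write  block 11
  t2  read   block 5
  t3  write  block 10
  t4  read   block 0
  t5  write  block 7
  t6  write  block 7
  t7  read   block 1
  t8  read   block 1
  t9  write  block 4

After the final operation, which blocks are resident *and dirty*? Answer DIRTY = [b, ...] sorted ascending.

DIRTY = [4, 7, 10]

0: W B0 → L0 miss [D]
1: W B11 → L3 miss [D]
2: R B5 → L1 miss [-]
3: W B10 → L2 miss [D]
4: R B0 → L0 hit [D]
5: W B7 → L3 miss wb→B11 [D]
6: W B7 → L3 hit [D]
7: R B1 → L1 miss [-]
8: R B1 → L1 hit [-]
9: W B4 → L0 miss wb→B0 [D]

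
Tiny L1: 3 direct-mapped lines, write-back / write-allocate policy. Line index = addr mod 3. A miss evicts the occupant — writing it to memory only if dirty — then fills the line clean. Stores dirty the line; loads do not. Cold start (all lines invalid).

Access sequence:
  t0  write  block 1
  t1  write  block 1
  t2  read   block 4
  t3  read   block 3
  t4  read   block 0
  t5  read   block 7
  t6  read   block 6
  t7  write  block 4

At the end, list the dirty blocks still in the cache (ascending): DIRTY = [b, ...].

DIRTY = [4]

  0 | W B1 → L1 miss [D]
  1 | W B1 → L1 hit [D]
  2 | R B4 → L1 miss wb→B1 [-]
  3 | R B3 → L0 miss [-]
  4 | R B0 → L0 miss [-]
  5 | R B7 → L1 miss [-]
  6 | R B6 → L0 miss [-]
  7 | W B4 → L1 miss [D]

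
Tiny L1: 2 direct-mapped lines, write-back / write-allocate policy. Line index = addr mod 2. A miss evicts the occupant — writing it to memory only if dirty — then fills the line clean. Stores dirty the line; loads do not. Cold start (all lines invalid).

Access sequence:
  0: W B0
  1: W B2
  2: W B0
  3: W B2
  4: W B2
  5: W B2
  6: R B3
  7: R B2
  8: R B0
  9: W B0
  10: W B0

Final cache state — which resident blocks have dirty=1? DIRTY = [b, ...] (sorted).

DIRTY = [0]

0: W B0 → L0 miss [D]
1: W B2 → L0 miss wb→B0 [D]
2: W B0 → L0 miss wb→B2 [D]
3: W B2 → L0 miss wb→B0 [D]
4: W B2 → L0 hit [D]
5: W B2 → L0 hit [D]
6: R B3 → L1 miss [-]
7: R B2 → L0 hit [D]
8: R B0 → L0 miss wb→B2 [-]
9: W B0 → L0 hit [D]
10: W B0 → L0 hit [D]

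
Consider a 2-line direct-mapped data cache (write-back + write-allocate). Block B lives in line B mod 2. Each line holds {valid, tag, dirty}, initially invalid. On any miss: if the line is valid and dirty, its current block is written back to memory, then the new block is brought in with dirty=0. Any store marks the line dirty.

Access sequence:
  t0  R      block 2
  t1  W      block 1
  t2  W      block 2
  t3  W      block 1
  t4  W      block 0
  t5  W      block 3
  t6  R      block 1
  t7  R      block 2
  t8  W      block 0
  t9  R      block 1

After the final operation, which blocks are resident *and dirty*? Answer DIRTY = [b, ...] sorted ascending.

DIRTY = [0]

  0 | R B2 → L0 miss [-]
  1 | W B1 → L1 miss [D]
  2 | W B2 → L0 hit [D]
  3 | W B1 → L1 hit [D]
  4 | W B0 → L0 miss wb→B2 [D]
  5 | W B3 → L1 miss wb→B1 [D]
  6 | R B1 → L1 miss wb→B3 [-]
  7 | R B2 → L0 miss wb→B0 [-]
  8 | W B0 → L0 miss [D]
  9 | R B1 → L1 hit [-]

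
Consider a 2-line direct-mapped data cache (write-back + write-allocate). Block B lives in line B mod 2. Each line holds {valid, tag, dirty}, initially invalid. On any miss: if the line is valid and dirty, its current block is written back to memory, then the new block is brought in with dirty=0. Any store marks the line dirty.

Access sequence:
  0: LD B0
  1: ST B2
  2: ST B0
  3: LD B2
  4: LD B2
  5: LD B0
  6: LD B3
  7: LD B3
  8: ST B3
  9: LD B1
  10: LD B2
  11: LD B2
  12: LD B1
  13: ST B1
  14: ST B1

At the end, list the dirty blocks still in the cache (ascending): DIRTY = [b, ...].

0: R B0 → L0 miss [-]
1: W B2 → L0 miss [D]
2: W B0 → L0 miss wb→B2 [D]
3: R B2 → L0 miss wb→B0 [-]
4: R B2 → L0 hit [-]
5: R B0 → L0 miss [-]
6: R B3 → L1 miss [-]
7: R B3 → L1 hit [-]
8: W B3 → L1 hit [D]
9: R B1 → L1 miss wb→B3 [-]
10: R B2 → L0 miss [-]
11: R B2 → L0 hit [-]
12: R B1 → L1 hit [-]
13: W B1 → L1 hit [D]
14: W B1 → L1 hit [D]

DIRTY = [1]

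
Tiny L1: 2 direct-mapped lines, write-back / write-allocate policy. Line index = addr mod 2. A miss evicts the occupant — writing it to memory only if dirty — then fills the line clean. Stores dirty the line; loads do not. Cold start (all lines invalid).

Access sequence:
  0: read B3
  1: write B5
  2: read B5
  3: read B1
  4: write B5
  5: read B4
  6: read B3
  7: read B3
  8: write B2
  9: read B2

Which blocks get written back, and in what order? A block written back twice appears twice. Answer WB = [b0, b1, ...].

0: R B3 -> L1 miss  d=-]
1: W B5 -> L1 miss  d=D]
2: R B5 -> L1 hit  d=D]
3: R B1 -> L1 miss wb->B5  d=-]
4: W B5 -> L1 miss  d=D]
5: R B4 -> L0 miss  d=-]
6: R B3 -> L1 miss wb->B5  d=-]
7: R B3 -> L1 hit  d=-]
8: W B2 -> L0 miss  d=D]
9: R B2 -> L0 hit  d=D]

WB = [5, 5]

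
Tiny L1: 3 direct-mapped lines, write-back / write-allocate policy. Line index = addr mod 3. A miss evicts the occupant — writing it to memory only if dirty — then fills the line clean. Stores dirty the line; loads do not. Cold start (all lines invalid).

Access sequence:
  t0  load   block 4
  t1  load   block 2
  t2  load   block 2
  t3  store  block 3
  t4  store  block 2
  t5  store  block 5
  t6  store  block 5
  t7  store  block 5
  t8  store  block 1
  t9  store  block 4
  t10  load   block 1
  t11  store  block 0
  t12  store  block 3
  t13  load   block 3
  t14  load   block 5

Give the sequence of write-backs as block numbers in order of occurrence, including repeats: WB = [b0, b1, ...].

  0 | R B4 → L1 miss [-]
  1 | R B2 → L2 miss [-]
  2 | R B2 → L2 hit [-]
  3 | W B3 → L0 miss [D]
  4 | W B2 → L2 hit [D]
  5 | W B5 → L2 miss wb→B2 [D]
  6 | W B5 → L2 hit [D]
  7 | W B5 → L2 hit [D]
  8 | W B1 → L1 miss [D]
  9 | W B4 → L1 miss wb→B1 [D]
  10 | R B1 → L1 miss wb→B4 [-]
  11 | W B0 → L0 miss wb→B3 [D]
  12 | W B3 → L0 miss wb→B0 [D]
  13 | R B3 → L0 hit [D]
  14 | R B5 → L2 hit [D]

WB = [2, 1, 4, 3, 0]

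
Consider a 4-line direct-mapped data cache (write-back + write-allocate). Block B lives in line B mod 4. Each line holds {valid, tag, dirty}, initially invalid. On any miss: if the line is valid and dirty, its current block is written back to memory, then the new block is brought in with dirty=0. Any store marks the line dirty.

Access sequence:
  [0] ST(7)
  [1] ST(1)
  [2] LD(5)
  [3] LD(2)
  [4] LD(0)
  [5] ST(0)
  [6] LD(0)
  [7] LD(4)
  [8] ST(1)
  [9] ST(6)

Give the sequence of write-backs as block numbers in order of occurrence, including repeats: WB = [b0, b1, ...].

0: W B7 → L3 miss [D]
1: W B1 → L1 miss [D]
2: R B5 → L1 miss wb→B1 [-]
3: R B2 → L2 miss [-]
4: R B0 → L0 miss [-]
5: W B0 → L0 hit [D]
6: R B0 → L0 hit [D]
7: R B4 → L0 miss wb→B0 [-]
8: W B1 → L1 miss [D]
9: W B6 → L2 miss [D]

WB = [1, 0]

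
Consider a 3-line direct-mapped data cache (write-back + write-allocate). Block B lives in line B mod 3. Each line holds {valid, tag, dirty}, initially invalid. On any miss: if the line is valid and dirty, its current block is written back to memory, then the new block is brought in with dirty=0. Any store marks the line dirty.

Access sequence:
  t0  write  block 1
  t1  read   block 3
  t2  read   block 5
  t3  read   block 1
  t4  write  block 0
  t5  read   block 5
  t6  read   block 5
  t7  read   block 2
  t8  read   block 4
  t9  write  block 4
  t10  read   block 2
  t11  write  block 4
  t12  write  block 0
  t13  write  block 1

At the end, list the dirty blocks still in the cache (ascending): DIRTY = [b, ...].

0: W B1 -> L1 miss  d=D]
1: R B3 -> L0 miss  d=-]
2: R B5 -> L2 miss  d=-]
3: R B1 -> L1 hit  d=D]
4: W B0 -> L0 miss  d=D]
5: R B5 -> L2 hit  d=-]
6: R B5 -> L2 hit  d=-]
7: R B2 -> L2 miss  d=-]
8: R B4 -> L1 miss wb->B1  d=-]
9: W B4 -> L1 hit  d=D]
10: R B2 -> L2 hit  d=-]
11: W B4 -> L1 hit  d=D]
12: W B0 -> L0 hit  d=D]
13: W B1 -> L1 miss wb->B4  d=D]

DIRTY = [0, 1]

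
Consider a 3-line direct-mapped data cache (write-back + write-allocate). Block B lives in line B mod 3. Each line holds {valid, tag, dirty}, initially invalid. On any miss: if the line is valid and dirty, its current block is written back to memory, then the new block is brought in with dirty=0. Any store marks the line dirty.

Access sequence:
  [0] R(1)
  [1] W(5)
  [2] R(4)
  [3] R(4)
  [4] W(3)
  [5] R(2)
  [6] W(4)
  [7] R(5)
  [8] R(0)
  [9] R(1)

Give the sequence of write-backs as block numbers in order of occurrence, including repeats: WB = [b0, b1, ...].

WB = [5, 3, 4]

  0 | R B1 → L1 miss [-]
  1 | W B5 → L2 miss [D]
  2 | R B4 → L1 miss [-]
  3 | R B4 → L1 hit [-]
  4 | W B3 → L0 miss [D]
  5 | R B2 → L2 miss wb→B5 [-]
  6 | W B4 → L1 hit [D]
  7 | R B5 → L2 miss [-]
  8 | R B0 → L0 miss wb→B3 [-]
  9 | R B1 → L1 miss wb→B4 [-]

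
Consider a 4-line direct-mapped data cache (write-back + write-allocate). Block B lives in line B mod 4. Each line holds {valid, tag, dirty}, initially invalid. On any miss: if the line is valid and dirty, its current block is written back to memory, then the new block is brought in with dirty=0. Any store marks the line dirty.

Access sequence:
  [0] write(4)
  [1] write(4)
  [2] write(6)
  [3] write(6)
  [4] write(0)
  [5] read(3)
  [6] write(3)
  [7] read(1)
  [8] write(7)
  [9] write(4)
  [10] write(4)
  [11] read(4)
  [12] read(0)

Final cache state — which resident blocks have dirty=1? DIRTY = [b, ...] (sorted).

DIRTY = [6, 7]

  0 | W B4 → L0 miss [D]
  1 | W B4 → L0 hit [D]
  2 | W B6 → L2 miss [D]
  3 | W B6 → L2 hit [D]
  4 | W B0 → L0 miss wb→B4 [D]
  5 | R B3 → L3 miss [-]
  6 | W B3 → L3 hit [D]
  7 | R B1 → L1 miss [-]
  8 | W B7 → L3 miss wb→B3 [D]
  9 | W B4 → L0 miss wb→B0 [D]
  10 | W B4 → L0 hit [D]
  11 | R B4 → L0 hit [D]
  12 | R B0 → L0 miss wb→B4 [-]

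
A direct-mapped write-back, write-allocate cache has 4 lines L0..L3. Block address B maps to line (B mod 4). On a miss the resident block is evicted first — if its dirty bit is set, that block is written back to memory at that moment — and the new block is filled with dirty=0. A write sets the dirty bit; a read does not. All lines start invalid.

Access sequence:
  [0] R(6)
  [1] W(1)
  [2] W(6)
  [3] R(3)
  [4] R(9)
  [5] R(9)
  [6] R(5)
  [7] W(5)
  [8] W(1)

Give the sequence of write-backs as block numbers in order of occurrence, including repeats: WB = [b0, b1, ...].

WB = [1, 5]

0: R B6 -> L2 miss  d=-]
1: W B1 -> L1 miss  d=D]
2: W B6 -> L2 hit  d=D]
3: R B3 -> L3 miss  d=-]
4: R B9 -> L1 miss wb->B1  d=-]
5: R B9 -> L1 hit  d=-]
6: R B5 -> L1 miss  d=-]
7: W B5 -> L1 hit  d=D]
8: W B1 -> L1 miss wb->B5  d=D]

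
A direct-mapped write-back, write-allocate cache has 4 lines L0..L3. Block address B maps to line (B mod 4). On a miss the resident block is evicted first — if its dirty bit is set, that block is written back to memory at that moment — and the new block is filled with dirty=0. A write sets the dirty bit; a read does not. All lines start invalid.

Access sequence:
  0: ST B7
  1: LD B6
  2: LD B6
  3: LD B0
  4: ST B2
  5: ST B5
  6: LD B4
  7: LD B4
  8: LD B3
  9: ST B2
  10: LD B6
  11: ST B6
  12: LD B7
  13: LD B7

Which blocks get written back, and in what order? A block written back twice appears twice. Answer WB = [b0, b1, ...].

  0 | W B7 → L3 miss [D]
  1 | R B6 → L2 miss [-]
  2 | R B6 → L2 hit [-]
  3 | R B0 → L0 miss [-]
  4 | W B2 → L2 miss [D]
  5 | W B5 → L1 miss [D]
  6 | R B4 → L0 miss [-]
  7 | R B4 → L0 hit [-]
  8 | R B3 → L3 miss wb→B7 [-]
  9 | W B2 → L2 hit [D]
  10 | R B6 → L2 miss wb→B2 [-]
  11 | W B6 → L2 hit [D]
  12 | R B7 → L3 miss [-]
  13 | R B7 → L3 hit [-]

WB = [7, 2]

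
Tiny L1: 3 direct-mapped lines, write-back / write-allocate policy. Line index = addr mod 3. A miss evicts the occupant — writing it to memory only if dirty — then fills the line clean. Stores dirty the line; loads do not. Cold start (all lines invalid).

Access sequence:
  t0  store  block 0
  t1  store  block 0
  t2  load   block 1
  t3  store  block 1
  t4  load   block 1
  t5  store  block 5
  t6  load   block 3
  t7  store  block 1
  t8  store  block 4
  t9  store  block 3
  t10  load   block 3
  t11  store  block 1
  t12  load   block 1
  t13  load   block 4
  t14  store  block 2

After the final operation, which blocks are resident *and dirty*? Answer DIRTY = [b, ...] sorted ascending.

DIRTY = [2, 3]

  0 | W B0 → L0 miss [D]
  1 | W B0 → L0 hit [D]
  2 | R B1 → L1 miss [-]
  3 | W B1 → L1 hit [D]
  4 | R B1 → L1 hit [D]
  5 | W B5 → L2 miss [D]
  6 | R B3 → L0 miss wb→B0 [-]
  7 | W B1 → L1 hit [D]
  8 | W B4 → L1 miss wb→B1 [D]
  9 | W B3 → L0 hit [D]
  10 | R B3 → L0 hit [D]
  11 | W B1 → L1 miss wb→B4 [D]
  12 | R B1 → L1 hit [D]
  13 | R B4 → L1 miss wb→B1 [-]
  14 | W B2 → L2 miss wb→B5 [D]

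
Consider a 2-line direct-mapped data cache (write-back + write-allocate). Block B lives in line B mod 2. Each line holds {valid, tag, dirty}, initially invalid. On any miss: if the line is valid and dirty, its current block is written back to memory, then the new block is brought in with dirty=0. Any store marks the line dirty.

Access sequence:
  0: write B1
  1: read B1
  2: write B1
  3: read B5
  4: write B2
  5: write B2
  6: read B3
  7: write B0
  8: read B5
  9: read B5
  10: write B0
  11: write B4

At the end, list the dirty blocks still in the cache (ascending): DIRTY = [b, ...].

0: W B1 -> L1 miss  d=D]
1: R B1 -> L1 hit  d=D]
2: W B1 -> L1 hit  d=D]
3: R B5 -> L1 miss wb->B1  d=-]
4: W B2 -> L0 miss  d=D]
5: W B2 -> L0 hit  d=D]
6: R B3 -> L1 miss  d=-]
7: W B0 -> L0 miss wb->B2  d=D]
8: R B5 -> L1 miss  d=-]
9: R B5 -> L1 hit  d=-]
10: W B0 -> L0 hit  d=D]
11: W B4 -> L0 miss wb->B0  d=D]

DIRTY = [4]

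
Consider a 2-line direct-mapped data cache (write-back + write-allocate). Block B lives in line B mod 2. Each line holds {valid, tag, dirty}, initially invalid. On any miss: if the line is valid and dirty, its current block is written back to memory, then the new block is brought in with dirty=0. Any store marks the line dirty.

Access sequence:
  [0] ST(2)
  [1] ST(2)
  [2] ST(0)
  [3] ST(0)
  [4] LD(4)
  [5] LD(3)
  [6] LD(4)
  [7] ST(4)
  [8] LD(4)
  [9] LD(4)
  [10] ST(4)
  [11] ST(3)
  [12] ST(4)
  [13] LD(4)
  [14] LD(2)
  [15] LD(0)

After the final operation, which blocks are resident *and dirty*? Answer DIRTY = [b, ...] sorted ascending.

  0 | W B2 → L0 miss [D]
  1 | W B2 → L0 hit [D]
  2 | W B0 → L0 miss wb→B2 [D]
  3 | W B0 → L0 hit [D]
  4 | R B4 → L0 miss wb→B0 [-]
  5 | R B3 → L1 miss [-]
  6 | R B4 → L0 hit [-]
  7 | W B4 → L0 hit [D]
  8 | R B4 → L0 hit [D]
  9 | R B4 → L0 hit [D]
  10 | W B4 → L0 hit [D]
  11 | W B3 → L1 hit [D]
  12 | W B4 → L0 hit [D]
  13 | R B4 → L0 hit [D]
  14 | R B2 → L0 miss wb→B4 [-]
  15 | R B0 → L0 miss [-]

DIRTY = [3]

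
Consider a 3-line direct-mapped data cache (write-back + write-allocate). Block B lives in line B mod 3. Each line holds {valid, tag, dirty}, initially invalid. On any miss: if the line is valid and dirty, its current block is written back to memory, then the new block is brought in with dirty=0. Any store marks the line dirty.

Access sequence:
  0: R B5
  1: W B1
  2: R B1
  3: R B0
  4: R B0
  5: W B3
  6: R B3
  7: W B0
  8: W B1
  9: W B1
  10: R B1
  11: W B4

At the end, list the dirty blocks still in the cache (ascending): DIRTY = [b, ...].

DIRTY = [0, 4]

0: R B5 -> L2 miss  d=-]
1: W B1 -> L1 miss  d=D]
2: R B1 -> L1 hit  d=D]
3: R B0 -> L0 miss  d=-]
4: R B0 -> L0 hit  d=-]
5: W B3 -> L0 miss  d=D]
6: R B3 -> L0 hit  d=D]
7: W B0 -> L0 miss wb->B3  d=D]
8: W B1 -> L1 hit  d=D]
9: W B1 -> L1 hit  d=D]
10: R B1 -> L1 hit  d=D]
11: W B4 -> L1 miss wb->B1  d=D]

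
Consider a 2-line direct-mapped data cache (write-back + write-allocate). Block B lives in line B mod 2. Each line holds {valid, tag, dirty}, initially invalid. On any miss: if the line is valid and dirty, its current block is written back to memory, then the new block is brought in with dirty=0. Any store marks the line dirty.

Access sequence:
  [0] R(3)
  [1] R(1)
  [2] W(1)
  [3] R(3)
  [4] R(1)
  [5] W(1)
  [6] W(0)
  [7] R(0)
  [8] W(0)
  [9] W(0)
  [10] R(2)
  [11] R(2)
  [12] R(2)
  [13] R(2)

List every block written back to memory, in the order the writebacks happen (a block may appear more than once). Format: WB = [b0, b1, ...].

0: R B3 -> L1 miss  d=-]
1: R B1 -> L1 miss  d=-]
2: W B1 -> L1 hit  d=D]
3: R B3 -> L1 miss wb->B1  d=-]
4: R B1 -> L1 miss  d=-]
5: W B1 -> L1 hit  d=D]
6: W B0 -> L0 miss  d=D]
7: R B0 -> L0 hit  d=D]
8: W B0 -> L0 hit  d=D]
9: W B0 -> L0 hit  d=D]
10: R B2 -> L0 miss wb->B0  d=-]
11: R B2 -> L0 hit  d=-]
12: R B2 -> L0 hit  d=-]
13: R B2 -> L0 hit  d=-]

WB = [1, 0]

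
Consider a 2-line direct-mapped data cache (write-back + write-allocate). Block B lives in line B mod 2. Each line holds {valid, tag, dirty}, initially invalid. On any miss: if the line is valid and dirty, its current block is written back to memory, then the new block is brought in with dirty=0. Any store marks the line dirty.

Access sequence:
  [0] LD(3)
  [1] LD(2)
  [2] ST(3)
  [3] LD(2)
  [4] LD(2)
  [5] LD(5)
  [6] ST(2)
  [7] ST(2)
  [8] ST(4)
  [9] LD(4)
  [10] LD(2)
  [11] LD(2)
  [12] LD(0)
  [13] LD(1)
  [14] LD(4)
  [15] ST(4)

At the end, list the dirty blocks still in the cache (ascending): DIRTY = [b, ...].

0: R B3 → L1 miss [-]
1: R B2 → L0 miss [-]
2: W B3 → L1 hit [D]
3: R B2 → L0 hit [-]
4: R B2 → L0 hit [-]
5: R B5 → L1 miss wb→B3 [-]
6: W B2 → L0 hit [D]
7: W B2 → L0 hit [D]
8: W B4 → L0 miss wb→B2 [D]
9: R B4 → L0 hit [D]
10: R B2 → L0 miss wb→B4 [-]
11: R B2 → L0 hit [-]
12: R B0 → L0 miss [-]
13: R B1 → L1 miss [-]
14: R B4 → L0 miss [-]
15: W B4 → L0 hit [D]

DIRTY = [4]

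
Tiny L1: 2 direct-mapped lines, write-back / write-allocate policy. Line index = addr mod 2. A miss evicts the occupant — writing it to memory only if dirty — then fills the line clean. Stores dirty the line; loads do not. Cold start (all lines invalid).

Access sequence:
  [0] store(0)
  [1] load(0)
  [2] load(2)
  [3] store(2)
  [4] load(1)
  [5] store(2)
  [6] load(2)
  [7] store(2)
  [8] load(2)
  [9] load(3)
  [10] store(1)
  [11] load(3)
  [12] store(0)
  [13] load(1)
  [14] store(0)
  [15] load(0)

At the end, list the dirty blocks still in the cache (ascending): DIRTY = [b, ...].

0: W B0 -> L0 miss  d=D]
1: R B0 -> L0 hit  d=D]
2: R B2 -> L0 miss wb->B0  d=-]
3: W B2 -> L0 hit  d=D]
4: R B1 -> L1 miss  d=-]
5: W B2 -> L0 hit  d=D]
6: R B2 -> L0 hit  d=D]
7: W B2 -> L0 hit  d=D]
8: R B2 -> L0 hit  d=D]
9: R B3 -> L1 miss  d=-]
10: W B1 -> L1 miss  d=D]
11: R B3 -> L1 miss wb->B1  d=-]
12: W B0 -> L0 miss wb->B2  d=D]
13: R B1 -> L1 miss  d=-]
14: W B0 -> L0 hit  d=D]
15: R B0 -> L0 hit  d=D]

DIRTY = [0]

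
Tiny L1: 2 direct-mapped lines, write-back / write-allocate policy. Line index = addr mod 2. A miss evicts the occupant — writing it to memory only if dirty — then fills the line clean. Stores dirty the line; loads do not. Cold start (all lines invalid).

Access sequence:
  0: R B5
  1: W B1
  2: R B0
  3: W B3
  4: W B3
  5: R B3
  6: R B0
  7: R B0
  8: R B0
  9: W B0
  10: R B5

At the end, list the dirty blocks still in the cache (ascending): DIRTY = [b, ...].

0: R B5 → L1 miss [-]
1: W B1 → L1 miss [D]
2: R B0 → L0 miss [-]
3: W B3 → L1 miss wb→B1 [D]
4: W B3 → L1 hit [D]
5: R B3 → L1 hit [D]
6: R B0 → L0 hit [-]
7: R B0 → L0 hit [-]
8: R B0 → L0 hit [-]
9: W B0 → L0 hit [D]
10: R B5 → L1 miss wb→B3 [-]

DIRTY = [0]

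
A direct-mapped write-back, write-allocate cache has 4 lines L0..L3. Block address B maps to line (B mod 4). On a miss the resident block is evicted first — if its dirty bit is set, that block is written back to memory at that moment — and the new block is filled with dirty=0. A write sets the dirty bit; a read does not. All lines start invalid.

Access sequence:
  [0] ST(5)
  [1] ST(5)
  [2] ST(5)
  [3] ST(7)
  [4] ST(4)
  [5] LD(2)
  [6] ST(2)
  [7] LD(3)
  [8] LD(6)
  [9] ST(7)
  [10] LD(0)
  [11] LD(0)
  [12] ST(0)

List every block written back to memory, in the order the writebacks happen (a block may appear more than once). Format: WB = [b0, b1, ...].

  0 | W B5 → L1 miss [D]
  1 | W B5 → L1 hit [D]
  2 | W B5 → L1 hit [D]
  3 | W B7 → L3 miss [D]
  4 | W B4 → L0 miss [D]
  5 | R B2 → L2 miss [-]
  6 | W B2 → L2 hit [D]
  7 | R B3 → L3 miss wb→B7 [-]
  8 | R B6 → L2 miss wb→B2 [-]
  9 | W B7 → L3 miss [D]
  10 | R B0 → L0 miss wb→B4 [-]
  11 | R B0 → L0 hit [-]
  12 | W B0 → L0 hit [D]

WB = [7, 2, 4]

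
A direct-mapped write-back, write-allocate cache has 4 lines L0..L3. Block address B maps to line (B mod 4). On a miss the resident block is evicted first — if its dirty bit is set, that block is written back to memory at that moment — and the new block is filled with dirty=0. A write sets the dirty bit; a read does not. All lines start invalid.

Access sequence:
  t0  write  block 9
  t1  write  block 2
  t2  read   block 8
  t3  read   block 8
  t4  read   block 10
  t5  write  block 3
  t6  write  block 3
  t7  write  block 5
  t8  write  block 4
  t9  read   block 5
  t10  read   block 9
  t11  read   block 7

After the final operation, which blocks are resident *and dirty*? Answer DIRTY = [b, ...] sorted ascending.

DIRTY = [4]

0: W B9 -> L1 miss  d=D]
1: W B2 -> L2 miss  d=D]
2: R B8 -> L0 miss  d=-]
3: R B8 -> L0 hit  d=-]
4: R B10 -> L2 miss wb->B2  d=-]
5: W B3 -> L3 miss  d=D]
6: W B3 -> L3 hit  d=D]
7: W B5 -> L1 miss wb->B9  d=D]
8: W B4 -> L0 miss  d=D]
9: R B5 -> L1 hit  d=D]
10: R B9 -> L1 miss wb->B5  d=-]
11: R B7 -> L3 miss wb->B3  d=-]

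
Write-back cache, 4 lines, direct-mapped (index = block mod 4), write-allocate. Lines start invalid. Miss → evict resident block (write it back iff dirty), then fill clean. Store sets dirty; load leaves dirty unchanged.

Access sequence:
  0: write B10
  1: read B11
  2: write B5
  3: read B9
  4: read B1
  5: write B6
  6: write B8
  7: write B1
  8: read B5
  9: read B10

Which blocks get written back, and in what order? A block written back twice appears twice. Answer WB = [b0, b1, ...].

WB = [5, 10, 1, 6]

  0 | W B10 → L2 miss [D]
  1 | R B11 → L3 miss [-]
  2 | W B5 → L1 miss [D]
  3 | R B9 → L1 miss wb→B5 [-]
  4 | R B1 → L1 miss [-]
  5 | W B6 → L2 miss wb→B10 [D]
  6 | W B8 → L0 miss [D]
  7 | W B1 → L1 hit [D]
  8 | R B5 → L1 miss wb→B1 [-]
  9 | R B10 → L2 miss wb→B6 [-]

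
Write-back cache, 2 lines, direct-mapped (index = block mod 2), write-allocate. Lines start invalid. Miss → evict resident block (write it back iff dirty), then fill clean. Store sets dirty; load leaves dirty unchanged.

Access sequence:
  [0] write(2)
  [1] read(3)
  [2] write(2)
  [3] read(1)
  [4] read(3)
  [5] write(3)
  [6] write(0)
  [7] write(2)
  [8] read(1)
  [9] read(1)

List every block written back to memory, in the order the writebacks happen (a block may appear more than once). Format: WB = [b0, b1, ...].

0: W B2 → L0 miss [D]
1: R B3 → L1 miss [-]
2: W B2 → L0 hit [D]
3: R B1 → L1 miss [-]
4: R B3 → L1 miss [-]
5: W B3 → L1 hit [D]
6: W B0 → L0 miss wb→B2 [D]
7: W B2 → L0 miss wb→B0 [D]
8: R B1 → L1 miss wb→B3 [-]
9: R B1 → L1 hit [-]

WB = [2, 0, 3]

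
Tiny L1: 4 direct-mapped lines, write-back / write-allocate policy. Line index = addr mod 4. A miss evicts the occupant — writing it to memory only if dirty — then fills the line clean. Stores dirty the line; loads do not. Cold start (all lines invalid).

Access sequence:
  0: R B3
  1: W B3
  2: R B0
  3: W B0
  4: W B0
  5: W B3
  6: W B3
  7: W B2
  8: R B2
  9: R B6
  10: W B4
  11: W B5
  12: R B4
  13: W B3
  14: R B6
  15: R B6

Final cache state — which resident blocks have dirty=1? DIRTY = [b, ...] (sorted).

DIRTY = [3, 4, 5]

0: R B3 → L3 miss [-]
1: W B3 → L3 hit [D]
2: R B0 → L0 miss [-]
3: W B0 → L0 hit [D]
4: W B0 → L0 hit [D]
5: W B3 → L3 hit [D]
6: W B3 → L3 hit [D]
7: W B2 → L2 miss [D]
8: R B2 → L2 hit [D]
9: R B6 → L2 miss wb→B2 [-]
10: W B4 → L0 miss wb→B0 [D]
11: W B5 → L1 miss [D]
12: R B4 → L0 hit [D]
13: W B3 → L3 hit [D]
14: R B6 → L2 hit [-]
15: R B6 → L2 hit [-]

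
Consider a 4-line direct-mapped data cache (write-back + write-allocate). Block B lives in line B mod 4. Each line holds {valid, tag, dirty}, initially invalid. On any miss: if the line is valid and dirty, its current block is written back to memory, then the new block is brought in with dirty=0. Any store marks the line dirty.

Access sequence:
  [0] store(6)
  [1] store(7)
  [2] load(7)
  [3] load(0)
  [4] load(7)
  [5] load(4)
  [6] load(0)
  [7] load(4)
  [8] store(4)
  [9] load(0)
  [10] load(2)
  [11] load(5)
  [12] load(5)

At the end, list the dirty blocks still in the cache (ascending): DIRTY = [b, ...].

0: W B6 -> L2 miss  d=D]
1: W B7 -> L3 miss  d=D]
2: R B7 -> L3 hit  d=D]
3: R B0 -> L0 miss  d=-]
4: R B7 -> L3 hit  d=D]
5: R B4 -> L0 miss  d=-]
6: R B0 -> L0 miss  d=-]
7: R B4 -> L0 miss  d=-]
8: W B4 -> L0 hit  d=D]
9: R B0 -> L0 miss wb->B4  d=-]
10: R B2 -> L2 miss wb->B6  d=-]
11: R B5 -> L1 miss  d=-]
12: R B5 -> L1 hit  d=-]

DIRTY = [7]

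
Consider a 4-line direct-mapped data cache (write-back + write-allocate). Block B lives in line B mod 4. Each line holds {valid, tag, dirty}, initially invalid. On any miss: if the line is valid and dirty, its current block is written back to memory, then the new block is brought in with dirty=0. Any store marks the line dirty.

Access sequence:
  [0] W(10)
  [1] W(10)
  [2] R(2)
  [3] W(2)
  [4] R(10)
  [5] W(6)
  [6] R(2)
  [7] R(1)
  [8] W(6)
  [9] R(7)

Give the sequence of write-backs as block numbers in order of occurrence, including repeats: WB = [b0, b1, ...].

0: W B10 → L2 miss [D]
1: W B10 → L2 hit [D]
2: R B2 → L2 miss wb→B10 [-]
3: W B2 → L2 hit [D]
4: R B10 → L2 miss wb→B2 [-]
5: W B6 → L2 miss [D]
6: R B2 → L2 miss wb→B6 [-]
7: R B1 → L1 miss [-]
8: W B6 → L2 miss [D]
9: R B7 → L3 miss [-]

WB = [10, 2, 6]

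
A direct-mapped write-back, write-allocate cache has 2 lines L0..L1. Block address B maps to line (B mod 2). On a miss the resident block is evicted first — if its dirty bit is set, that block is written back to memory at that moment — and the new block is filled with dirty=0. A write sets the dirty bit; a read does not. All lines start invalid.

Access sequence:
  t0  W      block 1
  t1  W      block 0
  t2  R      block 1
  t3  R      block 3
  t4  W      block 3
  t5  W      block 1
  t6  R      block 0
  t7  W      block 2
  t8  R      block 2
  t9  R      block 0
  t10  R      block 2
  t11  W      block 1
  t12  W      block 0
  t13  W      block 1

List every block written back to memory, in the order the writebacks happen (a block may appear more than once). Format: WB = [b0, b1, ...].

WB = [1, 3, 0, 2]

  0 | W B1 → L1 miss [D]
  1 | W B0 → L0 miss [D]
  2 | R B1 → L1 hit [D]
  3 | R B3 → L1 miss wb→B1 [-]
  4 | W B3 → L1 hit [D]
  5 | W B1 → L1 miss wb→B3 [D]
  6 | R B0 → L0 hit [D]
  7 | W B2 → L0 miss wb→B0 [D]
  8 | R B2 → L0 hit [D]
  9 | R B0 → L0 miss wb→B2 [-]
  10 | R B2 → L0 miss [-]
  11 | W B1 → L1 hit [D]
  12 | W B0 → L0 miss [D]
  13 | W B1 → L1 hit [D]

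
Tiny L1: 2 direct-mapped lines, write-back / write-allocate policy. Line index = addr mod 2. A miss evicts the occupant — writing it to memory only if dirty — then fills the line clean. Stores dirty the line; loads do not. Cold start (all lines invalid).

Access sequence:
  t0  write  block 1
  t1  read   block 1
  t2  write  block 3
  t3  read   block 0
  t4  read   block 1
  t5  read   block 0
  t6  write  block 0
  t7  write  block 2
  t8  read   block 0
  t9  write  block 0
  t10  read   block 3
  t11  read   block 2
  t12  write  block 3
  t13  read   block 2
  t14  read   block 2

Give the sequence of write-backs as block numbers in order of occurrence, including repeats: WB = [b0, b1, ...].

0: W B1 → L1 miss [D]
1: R B1 → L1 hit [D]
2: W B3 → L1 miss wb→B1 [D]
3: R B0 → L0 miss [-]
4: R B1 → L1 miss wb→B3 [-]
5: R B0 → L0 hit [-]
6: W B0 → L0 hit [D]
7: W B2 → L0 miss wb→B0 [D]
8: R B0 → L0 miss wb→B2 [-]
9: W B0 → L0 hit [D]
10: R B3 → L1 miss [-]
11: R B2 → L0 miss wb→B0 [-]
12: W B3 → L1 hit [D]
13: R B2 → L0 hit [-]
14: R B2 → L0 hit [-]

WB = [1, 3, 0, 2, 0]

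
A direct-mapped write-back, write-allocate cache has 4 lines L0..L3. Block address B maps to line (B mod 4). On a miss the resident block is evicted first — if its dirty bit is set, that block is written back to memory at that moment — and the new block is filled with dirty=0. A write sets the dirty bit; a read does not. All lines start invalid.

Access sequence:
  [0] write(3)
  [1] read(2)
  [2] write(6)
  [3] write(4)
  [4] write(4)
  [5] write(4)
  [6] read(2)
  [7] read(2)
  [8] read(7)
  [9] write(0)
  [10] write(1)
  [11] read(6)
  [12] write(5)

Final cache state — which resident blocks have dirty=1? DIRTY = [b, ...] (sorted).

DIRTY = [0, 5]

0: W B3 -> L3 miss  d=D]
1: R B2 -> L2 miss  d=-]
2: W B6 -> L2 miss  d=D]
3: W B4 -> L0 miss  d=D]
4: W B4 -> L0 hit  d=D]
5: W B4 -> L0 hit  d=D]
6: R B2 -> L2 miss wb->B6  d=-]
7: R B2 -> L2 hit  d=-]
8: R B7 -> L3 miss wb->B3  d=-]
9: W B0 -> L0 miss wb->B4  d=D]
10: W B1 -> L1 miss  d=D]
11: R B6 -> L2 miss  d=-]
12: W B5 -> L1 miss wb->B1  d=D]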